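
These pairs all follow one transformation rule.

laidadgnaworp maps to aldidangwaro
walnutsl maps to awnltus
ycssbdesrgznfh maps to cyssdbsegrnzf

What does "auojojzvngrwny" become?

The transformation: delete the last character, then swap each adjacent pair of characters (1↔2, 3↔4, ...).
For "auojojzvngrwny", step one produces "auojojzvngrwn"; step two turns that into "uajojovzgnwrn".

uajojovzgnwrn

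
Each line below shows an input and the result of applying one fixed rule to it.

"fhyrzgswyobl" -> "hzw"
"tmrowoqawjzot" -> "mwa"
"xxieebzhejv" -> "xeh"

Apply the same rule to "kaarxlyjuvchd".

axj

What's happening: delete the last 3 characters, then keep one character in every 3, starting at position 2 (positions 2nd, 5th, 8th, ...).
So "kaarxlyjuvchd" becomes "axj".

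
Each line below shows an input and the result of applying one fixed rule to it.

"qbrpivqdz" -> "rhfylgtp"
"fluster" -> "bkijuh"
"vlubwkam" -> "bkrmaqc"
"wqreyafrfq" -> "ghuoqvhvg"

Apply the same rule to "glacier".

bqsyuh

Each output is the input with this applied: delete the first character, then shift every letter 10 places backward in the alphabet (wrapping around).
For "glacier" the result is "bqsyuh".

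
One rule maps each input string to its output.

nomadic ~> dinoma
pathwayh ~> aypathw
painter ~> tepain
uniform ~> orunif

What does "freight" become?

ghfrei

The pattern: delete the last character, then move the last 2 characters to the front (rotate right by 2).
"freight" → "freigh" → "ghfrei".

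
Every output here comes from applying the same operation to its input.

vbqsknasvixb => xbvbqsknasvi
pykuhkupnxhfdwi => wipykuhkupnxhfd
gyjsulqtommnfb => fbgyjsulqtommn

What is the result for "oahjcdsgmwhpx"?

Each output is the input with this applied: move the last 2 characters to the front (rotate right by 2).
For "oahjcdsgmwhpx" the result is "pxoahjcdsgmwh".

pxoahjcdsgmwh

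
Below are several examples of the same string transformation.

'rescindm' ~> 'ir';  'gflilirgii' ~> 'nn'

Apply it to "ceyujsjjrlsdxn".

Rule — shift every letter 5 places forward in the alphabet (wrapping around), then keep only the last 2 characters.
Applying both steps to "ceyujsjjrlsdxn": "hjdzoxoowqxics", then "cs".

cs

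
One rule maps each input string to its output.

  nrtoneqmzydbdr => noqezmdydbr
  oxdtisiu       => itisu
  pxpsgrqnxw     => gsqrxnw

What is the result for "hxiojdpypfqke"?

What's happening: delete the first 3 characters, then swap each adjacent pair of characters (1↔2, 3↔4, ...).
On "hxiojdpypfqke" that produces "jopdpyqfek".
(Check on "pxpsgrqnxw": → "sgrqnxw" → "gsqrxnw" ✓)

jopdpyqfek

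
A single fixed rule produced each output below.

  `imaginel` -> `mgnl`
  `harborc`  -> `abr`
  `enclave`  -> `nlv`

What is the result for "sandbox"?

The rule is to keep every other character starting from the second (positions 2nd, 4th, 6th, ...).
Doing the same to "sandbox": "ado".

ado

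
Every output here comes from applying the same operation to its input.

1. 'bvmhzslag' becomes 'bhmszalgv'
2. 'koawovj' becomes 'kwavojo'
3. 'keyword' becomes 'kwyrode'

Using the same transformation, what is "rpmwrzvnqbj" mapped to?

Rule — swap each adjacent pair of characters (1↔2, 3↔4, ...), then move the first character to the end.
"rpmwrzvnqbj" → "rwmzrnvbqjp".

rwmzrnvbqjp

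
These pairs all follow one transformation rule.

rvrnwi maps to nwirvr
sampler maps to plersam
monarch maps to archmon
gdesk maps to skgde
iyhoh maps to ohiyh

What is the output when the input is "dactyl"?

tyldac

In each case the input is transformed by: move the first 3 characters to the end (rotate left by 3).
Doing the same to "dactyl": "tyldac".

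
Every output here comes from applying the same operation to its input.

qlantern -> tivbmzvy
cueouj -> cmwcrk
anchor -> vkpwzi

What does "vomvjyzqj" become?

wudrghyrd

In each case the input is transformed by: move the first character to the end, then shift every letter 8 places forward in the alphabet (wrapping around).
"vomvjyzqj" → "wudrghyrd".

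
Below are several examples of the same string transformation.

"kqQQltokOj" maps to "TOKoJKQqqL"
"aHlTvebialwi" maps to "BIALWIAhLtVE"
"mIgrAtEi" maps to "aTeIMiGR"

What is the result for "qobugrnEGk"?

The transformation: swap the front and back halves of the string, then flip the case of every letter.
Starting from "qobugrnEGk": after the first operation, "rnEGkqobug"; after the second, "RNegKQOBUG".

RNegKQOBUG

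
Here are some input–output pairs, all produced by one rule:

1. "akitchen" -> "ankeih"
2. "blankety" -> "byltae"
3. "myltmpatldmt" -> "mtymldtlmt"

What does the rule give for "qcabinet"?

The transformation: take characters alternately from the front and the back (1st, last, 2nd, 2nd-last, ...), then delete the last 2 characters.
For "qcabinet", step one produces "qtceanbi"; step two turns that into "qtcean".

qtcean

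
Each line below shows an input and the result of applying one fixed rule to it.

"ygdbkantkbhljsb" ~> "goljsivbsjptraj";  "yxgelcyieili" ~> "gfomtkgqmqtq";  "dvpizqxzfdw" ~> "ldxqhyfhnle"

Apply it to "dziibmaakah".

lhqqjuiisip

Rule — shift every letter 8 places forward in the alphabet (wrapping around).
Doing the same to "dziibmaakah": "lhqqjuiisip".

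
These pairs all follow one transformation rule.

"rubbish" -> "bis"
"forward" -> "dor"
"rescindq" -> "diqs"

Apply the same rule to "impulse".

ims

Looking at the pairs, the operation is to sort the characters into alphabetical order, then keep every other character starting from the second (positions 2nd, 4th, 6th, ...).
On "impulse": the first step gives "eilmpsu", and the second then gives "ims".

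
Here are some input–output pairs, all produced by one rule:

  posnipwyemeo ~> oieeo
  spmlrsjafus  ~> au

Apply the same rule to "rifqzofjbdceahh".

What's happening: keep only the vowels.
On "rifqzofjbdceahh" that produces "ioea".

ioea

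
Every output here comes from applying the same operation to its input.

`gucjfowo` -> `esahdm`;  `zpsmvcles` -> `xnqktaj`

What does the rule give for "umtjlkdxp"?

skrhjib

Rule — shift every letter 2 places backward in the alphabet (wrapping around), then delete the last 2 characters.
Starting from "umtjlkdxp": after the first operation, "skrhjibvn"; after the second, "skrhjib".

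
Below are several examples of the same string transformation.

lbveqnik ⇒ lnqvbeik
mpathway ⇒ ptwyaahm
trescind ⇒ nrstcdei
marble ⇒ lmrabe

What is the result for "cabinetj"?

Looking at the pairs, the operation is to sort the characters into alphabetical order, then swap the front and back halves of the string.
For "cabinetj", step one produces "abceijnt"; step two turns that into "ijntabce".

ijntabce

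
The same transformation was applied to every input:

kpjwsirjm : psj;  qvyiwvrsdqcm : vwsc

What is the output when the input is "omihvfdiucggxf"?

mvigf

Looking at the pairs, the operation is to keep one character in every 3, starting at position 2 (positions 2nd, 5th, 8th, ...).
So "omihvfdiucggxf" becomes "mvigf".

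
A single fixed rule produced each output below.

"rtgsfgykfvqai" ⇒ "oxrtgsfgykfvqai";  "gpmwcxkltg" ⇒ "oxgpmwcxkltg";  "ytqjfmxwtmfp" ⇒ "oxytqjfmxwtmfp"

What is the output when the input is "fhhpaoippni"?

oxfhhpaoippni

The rule is to prepend "ox".
For "fhhpaoippni" the result is "oxfhhpaoippni".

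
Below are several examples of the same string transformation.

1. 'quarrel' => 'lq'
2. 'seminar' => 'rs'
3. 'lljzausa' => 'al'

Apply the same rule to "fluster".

rf

What's happening: move the first character to the end, then keep only the last 2 characters.
Starting from "fluster": after the first operation, "lusterf"; after the second, "rf".
(Check on "lljzausa": → "ljzausal" → "al" ✓)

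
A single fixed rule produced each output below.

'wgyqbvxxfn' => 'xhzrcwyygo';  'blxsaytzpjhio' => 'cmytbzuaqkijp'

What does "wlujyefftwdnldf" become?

The transformation: shift every letter 1 place forward in the alphabet (wrapping around).
So "wlujyefftwdnldf" becomes "xmvkzfgguxeomeg".

xmvkzfgguxeomeg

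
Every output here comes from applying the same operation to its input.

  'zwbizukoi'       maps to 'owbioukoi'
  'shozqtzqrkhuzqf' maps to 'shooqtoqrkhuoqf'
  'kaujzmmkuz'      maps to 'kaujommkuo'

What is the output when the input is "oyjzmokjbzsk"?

Each output is the input with this applied: replace every "z" with "o".
So "oyjzmokjbzsk" becomes "oyjomokjbosk".

oyjomokjbosk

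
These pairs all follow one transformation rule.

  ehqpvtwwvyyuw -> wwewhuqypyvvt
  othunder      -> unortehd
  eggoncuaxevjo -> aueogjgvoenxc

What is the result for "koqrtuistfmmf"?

sikfomqmrfttu

The pattern: take characters alternately from the front and the back (1st, last, 2nd, 2nd-last, ...), then move the last 2 characters to the front (rotate right by 2).
Applying both steps to "koqrtuistfmmf": "kfomqmrfttusi", then "sikfomqmrfttu".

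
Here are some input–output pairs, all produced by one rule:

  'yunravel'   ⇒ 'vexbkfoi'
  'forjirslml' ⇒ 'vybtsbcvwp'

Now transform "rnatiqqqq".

axkdsaaab

Rule — shift every letter 10 places forward in the alphabet (wrapping around), then swap the first and last characters.
"rnatiqqqq" → "bxkdsaaaa" → "axkdsaaab".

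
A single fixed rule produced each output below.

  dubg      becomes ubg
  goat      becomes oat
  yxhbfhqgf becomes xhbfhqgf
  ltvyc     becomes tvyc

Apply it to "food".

ood

Each output is the input with this applied: delete the first character.
On "food" that produces "ood".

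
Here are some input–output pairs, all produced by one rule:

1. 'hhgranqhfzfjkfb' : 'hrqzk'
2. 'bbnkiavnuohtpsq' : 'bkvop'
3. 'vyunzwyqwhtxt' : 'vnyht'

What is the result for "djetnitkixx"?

In each case the input is transformed by: keep one character in every 3, starting at position 1 (positions 1st, 4th, 7th, ...).
On "djetnitkixx" that produces "dttx".

dttx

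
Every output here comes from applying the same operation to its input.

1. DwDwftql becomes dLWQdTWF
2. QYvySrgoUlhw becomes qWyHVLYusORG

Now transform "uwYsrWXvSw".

UWWsyVSxRw

The rule is to flip the case of every letter, then take characters alternately from the front and the back (1st, last, 2nd, 2nd-last, ...).
For "uwYsrWXvSw" the result is "UWWsyVSxRw".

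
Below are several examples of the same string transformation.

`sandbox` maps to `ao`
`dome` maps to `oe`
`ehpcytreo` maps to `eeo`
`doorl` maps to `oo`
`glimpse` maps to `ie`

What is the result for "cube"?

What's happening: keep only the vowels.
Doing the same to "cube": "ue".

ue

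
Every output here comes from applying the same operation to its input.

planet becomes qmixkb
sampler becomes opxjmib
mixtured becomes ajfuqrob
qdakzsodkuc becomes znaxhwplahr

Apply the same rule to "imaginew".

tfjxdfkb

Each output is the input with this applied: shift every letter 3 places backward in the alphabet (wrapping around), then move the last character to the front.
Applying both steps to "imaginew": "fjxdfkbt", then "tfjxdfkb".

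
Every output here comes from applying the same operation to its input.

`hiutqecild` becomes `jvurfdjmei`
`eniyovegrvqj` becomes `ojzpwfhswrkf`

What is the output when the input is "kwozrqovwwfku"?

xpasrpwxxglvl

In each case the input is transformed by: shift every letter 1 place forward in the alphabet (wrapping around), then move the first character to the end.
"kwozrqovwwfku" → "lxpasrpwxxglv" → "xpasrpwxxglvl".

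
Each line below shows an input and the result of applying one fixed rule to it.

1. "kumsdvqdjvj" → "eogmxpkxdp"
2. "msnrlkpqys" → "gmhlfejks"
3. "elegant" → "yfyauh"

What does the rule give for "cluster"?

wfomny

Rule — delete the last character, then shift every letter 6 places backward in the alphabet (wrapping around).
For "cluster", step one produces "cluste"; step two turns that into "wfomny".
(Check on "msnrlkpqys": → "msnrlkpqy" → "gmhlfejks" ✓)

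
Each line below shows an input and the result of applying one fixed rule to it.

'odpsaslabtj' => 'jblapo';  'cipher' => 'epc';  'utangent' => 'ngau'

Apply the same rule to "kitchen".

What's happening: keep every other character starting from the first (positions 1st, 3rd, 5th, ...), then reverse the string.
On "kitchen": the first step gives "kthn", and the second then gives "nhtk".
(Check on "utangent": → "uagn" → "ngau" ✓)

nhtk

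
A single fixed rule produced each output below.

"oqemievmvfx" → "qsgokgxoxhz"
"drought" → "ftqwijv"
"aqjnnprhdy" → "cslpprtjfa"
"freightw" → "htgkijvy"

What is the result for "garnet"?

The transformation: shift every letter 2 places forward in the alphabet (wrapping around).
Doing the same to "garnet": "ictpgv".

ictpgv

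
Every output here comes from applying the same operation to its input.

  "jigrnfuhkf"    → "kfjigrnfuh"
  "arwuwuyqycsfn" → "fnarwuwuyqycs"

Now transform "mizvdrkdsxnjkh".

khmizvdrkdsxnj

In each case the input is transformed by: move the last 2 characters to the front (rotate right by 2).
So "mizvdrkdsxnjkh" becomes "khmizvdrkdsxnj".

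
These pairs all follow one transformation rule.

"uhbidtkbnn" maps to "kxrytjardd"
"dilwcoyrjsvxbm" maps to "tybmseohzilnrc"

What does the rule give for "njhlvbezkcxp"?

dzxblrupasnf

What's happening: shift every letter 10 places backward in the alphabet (wrapping around).
Applying that to "njhlvbezkcxp" gives "dzxblrupasnf".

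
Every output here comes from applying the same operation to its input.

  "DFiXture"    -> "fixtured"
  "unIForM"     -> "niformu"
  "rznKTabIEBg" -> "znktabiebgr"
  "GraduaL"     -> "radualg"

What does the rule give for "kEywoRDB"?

Each output is the input with this applied: move the first character to the end, then convert every letter to lowercase.
Applying that to "kEywoRDB" gives "eywordbk".

eywordbk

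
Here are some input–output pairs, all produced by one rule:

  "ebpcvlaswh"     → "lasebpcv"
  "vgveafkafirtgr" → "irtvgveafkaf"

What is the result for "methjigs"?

In each case the input is transformed by: delete the last 2 characters, then move the last 3 characters to the front (rotate right by 3).
Working it through for "methjigs": intermediate "methji", final "hjimet".
(Check on "vgveafkafirtgr": → "vgveafkafirt" → "irtvgveafkaf" ✓)

hjimet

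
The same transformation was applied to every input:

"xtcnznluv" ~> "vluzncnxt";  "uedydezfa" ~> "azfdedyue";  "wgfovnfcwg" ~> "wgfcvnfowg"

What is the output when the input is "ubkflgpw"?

pwlgkfub

What's happening: swap each adjacent pair of characters (1↔2, 3↔4, ...), then reverse the string.
Starting from "ubkflgpw": after the first operation, "bufkglwp"; after the second, "pwlgkfub".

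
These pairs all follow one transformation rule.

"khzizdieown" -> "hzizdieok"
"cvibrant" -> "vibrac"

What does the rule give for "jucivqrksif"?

Looking at the pairs, the operation is to delete the last 2 characters, then move the first character to the end.
Starting from "jucivqrksif": after the first operation, "jucivqrks"; after the second, "ucivqrksj".

ucivqrksj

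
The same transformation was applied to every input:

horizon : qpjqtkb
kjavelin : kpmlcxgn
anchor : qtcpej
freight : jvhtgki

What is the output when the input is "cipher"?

gtekrj

The rule is to move the last 2 characters to the front (rotate right by 2), then shift every letter 2 places forward in the alphabet (wrapping around).
Working it through for "cipher": intermediate "erciph", final "gtekrj".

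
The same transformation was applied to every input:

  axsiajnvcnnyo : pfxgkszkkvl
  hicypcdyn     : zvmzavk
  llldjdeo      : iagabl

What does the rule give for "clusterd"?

In each case the input is transformed by: shift every letter 3 places backward in the alphabet (wrapping around), then delete the first 2 characters.
"clusterd" → "zirpqboa" → "rpqboa".

rpqboa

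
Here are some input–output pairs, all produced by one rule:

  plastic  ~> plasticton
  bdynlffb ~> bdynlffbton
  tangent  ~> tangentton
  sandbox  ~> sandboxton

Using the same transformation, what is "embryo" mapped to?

embryoton

Looking at the pairs, the operation is to append "ton".
Doing the same to "embryo": "embryoton".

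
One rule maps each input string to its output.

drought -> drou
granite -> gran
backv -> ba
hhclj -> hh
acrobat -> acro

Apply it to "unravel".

unra

The transformation: delete the last 3 characters.
"unravel" → "unra".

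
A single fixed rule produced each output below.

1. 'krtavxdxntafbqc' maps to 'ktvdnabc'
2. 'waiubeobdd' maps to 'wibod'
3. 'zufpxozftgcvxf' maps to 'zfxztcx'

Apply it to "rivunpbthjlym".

Rule — keep every other character starting from the first (positions 1st, 3rd, 5th, ...).
"rivunpbthjlym" → "rvnbhlm".

rvnbhlm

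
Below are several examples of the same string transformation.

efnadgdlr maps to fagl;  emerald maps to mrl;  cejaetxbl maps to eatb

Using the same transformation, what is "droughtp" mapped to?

ruhp

Looking at the pairs, the operation is to keep every other character starting from the second (positions 2nd, 4th, 6th, ...).
Applying that to "droughtp" gives "ruhp".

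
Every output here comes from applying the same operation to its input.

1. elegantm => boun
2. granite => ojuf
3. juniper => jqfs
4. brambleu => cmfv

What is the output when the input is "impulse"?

vmtf

The rule is to shift every letter 1 place forward in the alphabet (wrapping around), then keep only the last 4 characters.
On "impulse" that produces "vmtf".
(Check on "juniper": → "kvojqfs" → "jqfs" ✓)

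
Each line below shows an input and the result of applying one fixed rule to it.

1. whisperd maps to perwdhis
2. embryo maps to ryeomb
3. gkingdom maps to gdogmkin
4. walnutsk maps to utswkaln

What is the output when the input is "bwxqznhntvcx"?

hntvcbxwxqzn

Each output is the input with this applied: swap the first and last characters, then swap the front and back halves of the string.
Starting from "bwxqznhntvcx": after the first operation, "xwxqznhntvcb"; after the second, "hntvcbxwxqzn".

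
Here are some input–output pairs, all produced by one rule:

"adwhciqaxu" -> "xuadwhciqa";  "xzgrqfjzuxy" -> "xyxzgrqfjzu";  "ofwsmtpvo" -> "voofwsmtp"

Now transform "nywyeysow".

ownywyeys

The rule is to move the last 2 characters to the front (rotate right by 2).
On "nywyeysow" that produces "ownywyeys".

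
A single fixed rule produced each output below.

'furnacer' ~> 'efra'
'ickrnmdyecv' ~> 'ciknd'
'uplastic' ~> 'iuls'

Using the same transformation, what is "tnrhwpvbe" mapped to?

btrw

Rule — move the last 3 characters to the front (rotate right by 3), then keep every other character starting from the second (positions 2nd, 4th, 6th, ...).
Starting from "tnrhwpvbe": after the first operation, "vbetnrhwp"; after the second, "btrw".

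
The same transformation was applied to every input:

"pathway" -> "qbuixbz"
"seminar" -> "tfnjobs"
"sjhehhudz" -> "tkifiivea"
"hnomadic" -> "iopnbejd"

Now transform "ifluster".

Each output is the input with this applied: shift every letter 1 place forward in the alphabet (wrapping around).
For "ifluster" the result is "jgmvtufs".

jgmvtufs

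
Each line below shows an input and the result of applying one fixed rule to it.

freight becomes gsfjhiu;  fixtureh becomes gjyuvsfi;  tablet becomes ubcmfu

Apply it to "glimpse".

hmjnqtf

In each case the input is transformed by: shift every letter 1 place forward in the alphabet (wrapping around).
Doing the same to "glimpse": "hmjnqtf".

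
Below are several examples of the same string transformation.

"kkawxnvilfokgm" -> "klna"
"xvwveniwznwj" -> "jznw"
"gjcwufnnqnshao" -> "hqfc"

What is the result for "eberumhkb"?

bme

What's happening: keep one character in every 3, starting at position 3 (positions 3rd, 6th, 9th, ...), then reverse the string.
On "eberumhkb": the first step gives "emb", and the second then gives "bme".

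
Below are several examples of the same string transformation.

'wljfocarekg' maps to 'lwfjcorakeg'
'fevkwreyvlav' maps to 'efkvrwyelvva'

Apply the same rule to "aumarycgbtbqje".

uaamyrgctbqbej

The pattern: swap each adjacent pair of characters (1↔2, 3↔4, ...).
So "aumarycgbtbqje" becomes "uaamyrgctbqbej".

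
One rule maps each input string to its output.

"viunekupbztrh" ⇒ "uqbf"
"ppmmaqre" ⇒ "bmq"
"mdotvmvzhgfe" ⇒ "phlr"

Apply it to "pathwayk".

What's happening: shift every letter 12 places forward in the alphabet (wrapping around), then keep one character in every 3, starting at position 2 (positions 2nd, 5th, 8th, ...).
Doing the same to "pathwayk": "miw".
(Check on "mdotvmvzhgfe": → "ypafhyhltsrq" → "phlr" ✓)

miw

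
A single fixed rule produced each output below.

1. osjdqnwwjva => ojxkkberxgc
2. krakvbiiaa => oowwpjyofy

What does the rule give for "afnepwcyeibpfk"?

The rule is to shift every letter 12 places backward in the alphabet (wrapping around), then reverse the string.
"afnepwcyeibpfk" → "ytdpwsmqkdsbto".
(Check on "krakvbiiaa": → "yfoyjpwwoo" → "oowwpjyofy" ✓)

ytdpwsmqkdsbto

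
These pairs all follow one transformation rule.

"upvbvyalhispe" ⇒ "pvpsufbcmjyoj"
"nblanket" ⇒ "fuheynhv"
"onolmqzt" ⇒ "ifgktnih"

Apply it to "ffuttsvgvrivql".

In each case the input is transformed by: shift every letter 6 places backward in the alphabet (wrapping around), then move the first 2 characters to the end (rotate left by 2).
For "ffuttsvgvrivql", step one produces "zzonnmpaplcpkf"; step two turns that into "onnmpaplcpkfzz".
(Check on "onolmqzt": → "ihifgktn" → "ifgktnih" ✓)

onnmpaplcpkfzz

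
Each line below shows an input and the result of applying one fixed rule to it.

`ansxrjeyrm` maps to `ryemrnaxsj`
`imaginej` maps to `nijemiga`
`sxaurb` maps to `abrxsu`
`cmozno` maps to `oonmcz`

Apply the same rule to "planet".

In each case the input is transformed by: swap each adjacent pair of characters (1↔2, 3↔4, ...), then swap the front and back halves of the string.
Starting from "planet": after the first operation, "lpnate"; after the second, "atelpn".

atelpn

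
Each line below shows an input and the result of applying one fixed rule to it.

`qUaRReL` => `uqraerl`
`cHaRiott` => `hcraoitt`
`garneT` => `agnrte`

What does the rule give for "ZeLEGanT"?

ezelagtn

The transformation: swap each adjacent pair of characters (1↔2, 3↔4, ...), then convert every letter to lowercase.
Applying both steps to "ZeLEGanT": "eZELaGTn", then "ezelagtn".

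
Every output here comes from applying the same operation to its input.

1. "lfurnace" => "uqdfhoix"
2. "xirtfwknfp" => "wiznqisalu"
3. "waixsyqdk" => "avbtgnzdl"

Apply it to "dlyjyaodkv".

mbdrgnygob

Looking at the pairs, the operation is to shift every letter 3 places forward in the alphabet (wrapping around), then move the first 3 characters to the end (rotate left by 3).
Doing the same to "dlyjyaodkv": "mbdrgnygob".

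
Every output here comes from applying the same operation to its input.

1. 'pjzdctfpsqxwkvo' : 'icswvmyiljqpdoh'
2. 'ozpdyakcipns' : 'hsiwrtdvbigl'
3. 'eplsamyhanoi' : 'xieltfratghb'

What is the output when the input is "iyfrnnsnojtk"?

What's happening: shift every letter 7 places backward in the alphabet (wrapping around).
Doing the same to "iyfrnnsnojtk": "brykgglghcmd".

brykgglghcmd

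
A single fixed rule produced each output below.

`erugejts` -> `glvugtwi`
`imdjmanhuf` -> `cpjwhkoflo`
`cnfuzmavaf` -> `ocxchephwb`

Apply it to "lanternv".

gtpxncpv

The pattern: swap the front and back halves of the string, then shift every letter 2 places forward in the alphabet (wrapping around).
Applying both steps to "lanternv": "ernvlant", then "gtpxncpv".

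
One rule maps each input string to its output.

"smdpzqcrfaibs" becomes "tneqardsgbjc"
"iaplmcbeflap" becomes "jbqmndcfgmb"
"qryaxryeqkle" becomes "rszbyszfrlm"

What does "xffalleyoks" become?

yggbmmfzpl

Each output is the input with this applied: delete the last character, then shift every letter 1 place forward in the alphabet (wrapping around).
For "xffalleyoks", step one produces "xffalleyok"; step two turns that into "yggbmmfzpl".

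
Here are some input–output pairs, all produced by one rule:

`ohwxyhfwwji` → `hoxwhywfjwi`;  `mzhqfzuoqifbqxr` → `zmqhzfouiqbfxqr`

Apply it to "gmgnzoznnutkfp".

mgngoznzunktpf

What's happening: swap each adjacent pair of characters (1↔2, 3↔4, ...).
On "gmgnzoznnutkfp" that produces "mgngoznzunktpf".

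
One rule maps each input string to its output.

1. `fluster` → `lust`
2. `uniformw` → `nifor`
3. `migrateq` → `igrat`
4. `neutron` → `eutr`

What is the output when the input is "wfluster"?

What's happening: move the last 2 characters to the front (rotate right by 2), then delete the first 3 characters.
For "wfluster", step one produces "erwflust"; step two turns that into "flust".

flust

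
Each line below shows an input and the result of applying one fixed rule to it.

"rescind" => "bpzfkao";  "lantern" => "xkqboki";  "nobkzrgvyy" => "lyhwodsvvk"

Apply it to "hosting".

What's happening: move the first character to the end, then shift every letter 3 places backward in the alphabet (wrapping around).
Working it through for "hosting": intermediate "ostingh", final "lpqfkde".

lpqfkde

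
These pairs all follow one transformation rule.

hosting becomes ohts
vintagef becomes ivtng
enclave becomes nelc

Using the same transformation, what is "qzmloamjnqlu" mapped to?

zqlmaojmq

The transformation: swap each adjacent pair of characters (1↔2, 3↔4, ...), then delete the last 3 characters.
"qzmloamjnqlu" → "zqlmaojmqnul" → "zqlmaojmq".
(Check on "enclave": → "nelcvae" → "nelc" ✓)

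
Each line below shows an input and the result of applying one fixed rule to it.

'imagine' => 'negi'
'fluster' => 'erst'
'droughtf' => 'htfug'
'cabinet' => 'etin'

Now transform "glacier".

The pattern: delete the first 3 characters, then move the first 2 characters to the end (rotate left by 2).
Working it through for "glacier": intermediate "cier", final "erci".

erci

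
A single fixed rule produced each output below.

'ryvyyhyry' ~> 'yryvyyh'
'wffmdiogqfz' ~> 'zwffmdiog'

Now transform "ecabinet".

tecabi

In each case the input is transformed by: move the last character to the front, then delete the last 2 characters.
On "ecabinet" that produces "tecabi".
(Check on "wffmdiogqfz": → "zwffmdiogqf" → "zwffmdiog" ✓)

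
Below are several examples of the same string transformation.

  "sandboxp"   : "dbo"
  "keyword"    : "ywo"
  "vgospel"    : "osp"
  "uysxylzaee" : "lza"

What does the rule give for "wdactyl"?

What's happening: move the last 2 characters to the front (rotate right by 2), then keep only the last 3 characters.
For "wdactyl", step one produces "ylwdact"; step two turns that into "act".
(Check on "keyword": → "rdkeywo" → "ywo" ✓)

act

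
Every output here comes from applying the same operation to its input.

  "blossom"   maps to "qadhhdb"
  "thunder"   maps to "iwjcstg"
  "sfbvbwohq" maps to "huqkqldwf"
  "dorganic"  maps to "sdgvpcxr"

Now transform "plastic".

The rule is to shift every letter 11 places backward in the alphabet (wrapping around).
For "plastic" the result is "eaphixr".

eaphixr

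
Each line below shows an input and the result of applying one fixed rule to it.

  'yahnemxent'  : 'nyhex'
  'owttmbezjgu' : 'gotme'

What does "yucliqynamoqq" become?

The transformation: move the last 3 characters to the front (rotate right by 3), then keep every other character starting from the second (positions 2nd, 4th, 6th, ...).
On "yucliqynamoqq": the first step gives "oqqyucliqynam", and the second then gives "qyciya".

qyciya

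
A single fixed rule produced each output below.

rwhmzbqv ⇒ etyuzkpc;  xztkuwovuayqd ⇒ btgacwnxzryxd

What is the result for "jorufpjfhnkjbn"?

meqmruxismikqn

In each case the input is transformed by: shift every letter 3 places forward in the alphabet (wrapping around), then move the last 3 characters to the front (rotate right by 3).
"jorufpjfhnkjbn" → "mruxismikqnmeq" → "meqmruxismikqn".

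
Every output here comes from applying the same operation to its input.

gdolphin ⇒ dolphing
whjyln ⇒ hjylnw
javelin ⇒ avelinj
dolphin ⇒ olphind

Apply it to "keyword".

The pattern: move the first character to the end.
"keyword" → "eywordk".

eywordk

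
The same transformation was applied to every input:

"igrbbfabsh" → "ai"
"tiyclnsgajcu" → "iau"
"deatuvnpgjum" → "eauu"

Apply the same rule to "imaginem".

Looking at the pairs, the operation is to move the first character to the end, then keep only the vowels.
Starting from "imaginem": after the first operation, "maginemi"; after the second, "aiei".
(Check on "igrbbfabsh": → "grbbfabshi" → "ai" ✓)

aiei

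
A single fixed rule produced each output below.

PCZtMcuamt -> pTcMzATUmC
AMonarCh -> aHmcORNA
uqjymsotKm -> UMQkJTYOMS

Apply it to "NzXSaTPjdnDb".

nBZdxNsDAJtp

Each output is the input with this applied: take characters alternately from the front and the back (1st, last, 2nd, 2nd-last, ...), then flip the case of every letter.
On "NzXSaTPjdnDb": the first step gives "NbzDXnSdajTP", and the second then gives "nBZdxNsDAJtp".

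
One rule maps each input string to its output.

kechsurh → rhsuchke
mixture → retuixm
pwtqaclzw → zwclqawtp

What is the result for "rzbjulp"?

lpjuzbr

The pattern: reverse the string, then swap each adjacent pair of characters (1↔2, 3↔4, ...).
Working it through for "rzbjulp": intermediate "plujbzr", final "lpjuzbr".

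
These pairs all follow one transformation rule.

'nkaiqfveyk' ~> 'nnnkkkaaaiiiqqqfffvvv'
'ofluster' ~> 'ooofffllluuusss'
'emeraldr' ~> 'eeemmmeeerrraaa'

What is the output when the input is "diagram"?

The transformation: delete the last 3 characters, then repeat every character 3 times.
Working it through for "diagram": intermediate "diag", final "dddiiiaaaggg".

dddiiiaaaggg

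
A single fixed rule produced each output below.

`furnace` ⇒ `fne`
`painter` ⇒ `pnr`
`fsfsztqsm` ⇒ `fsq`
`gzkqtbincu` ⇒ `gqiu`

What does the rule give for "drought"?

dut

In each case the input is transformed by: keep one character in every 3, starting at position 1 (positions 1st, 4th, 7th, ...).
For "drought" the result is "dut".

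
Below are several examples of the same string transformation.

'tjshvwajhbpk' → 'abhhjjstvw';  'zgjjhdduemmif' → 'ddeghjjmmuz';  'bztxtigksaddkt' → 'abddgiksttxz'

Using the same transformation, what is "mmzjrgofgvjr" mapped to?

Rule — delete the last 2 characters, then sort the characters into alphabetical order.
For "mmzjrgofgvjr" the result is "fggjmmorvz".

fggjmmorvz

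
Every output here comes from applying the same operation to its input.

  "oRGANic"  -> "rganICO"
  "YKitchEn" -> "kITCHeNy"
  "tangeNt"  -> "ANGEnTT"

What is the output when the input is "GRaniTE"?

The transformation: flip the case of every letter, then move the first character to the end.
On "GRaniTE": the first step gives "grANIte", and the second then gives "rANIteg".
(Check on "YKitchEn": → "ykITCHeN" → "kITCHeNy" ✓)

rANIteg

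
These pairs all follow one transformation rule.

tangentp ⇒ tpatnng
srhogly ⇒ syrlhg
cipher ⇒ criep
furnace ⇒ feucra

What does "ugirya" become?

uagyi

The rule is to take characters alternately from the front and the back (1st, last, 2nd, 2nd-last, ...), then delete the last character.
On "ugirya" that produces "uagyi".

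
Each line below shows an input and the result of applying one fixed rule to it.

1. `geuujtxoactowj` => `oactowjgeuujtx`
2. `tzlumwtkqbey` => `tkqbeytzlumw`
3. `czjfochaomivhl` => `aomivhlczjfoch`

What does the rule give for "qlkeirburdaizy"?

urdaizyqlkeirb

In each case the input is transformed by: swap the front and back halves of the string.
On "qlkeirburdaizy" that produces "urdaizyqlkeirb".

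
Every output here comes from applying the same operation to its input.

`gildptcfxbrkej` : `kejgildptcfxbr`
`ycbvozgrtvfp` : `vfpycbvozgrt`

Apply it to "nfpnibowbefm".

efmnfpnibowb

In each case the input is transformed by: move the last 3 characters to the front (rotate right by 3).
Applying that to "nfpnibowbefm" gives "efmnfpnibowb".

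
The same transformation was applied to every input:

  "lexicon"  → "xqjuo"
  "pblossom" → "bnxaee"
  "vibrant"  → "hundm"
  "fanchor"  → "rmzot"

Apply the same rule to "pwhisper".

bitueb

The pattern: shift every letter 12 places forward in the alphabet (wrapping around), then delete the last 2 characters.
For "pwhisper", step one produces "bituebqd"; step two turns that into "bitueb".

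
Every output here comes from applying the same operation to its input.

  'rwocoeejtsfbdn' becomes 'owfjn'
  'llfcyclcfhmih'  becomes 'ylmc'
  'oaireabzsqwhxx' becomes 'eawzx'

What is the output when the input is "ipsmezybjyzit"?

The rule is to keep one character in every 3, starting at position 2 (positions 2nd, 5th, 8th, ...), then swap each adjacent pair of characters (1↔2, 3↔4, ...).
"ipsmezybjyzit" → "pebz" → "epzb".

epzb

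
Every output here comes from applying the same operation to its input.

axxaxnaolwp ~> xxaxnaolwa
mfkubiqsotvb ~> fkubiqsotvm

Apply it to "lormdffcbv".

The transformation: swap the first and last characters, then delete the first character.
"lormdffcbv" → "vormdffcbl" → "ormdffcbl".

ormdffcbl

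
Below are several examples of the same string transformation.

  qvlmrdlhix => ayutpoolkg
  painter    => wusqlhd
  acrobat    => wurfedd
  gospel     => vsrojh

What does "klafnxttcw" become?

azwwqonifd

Rule — sort the characters into reverse alphabetical order, then shift every letter 3 places forward in the alphabet (wrapping around).
"klafnxttcw" → "azwwqonifd".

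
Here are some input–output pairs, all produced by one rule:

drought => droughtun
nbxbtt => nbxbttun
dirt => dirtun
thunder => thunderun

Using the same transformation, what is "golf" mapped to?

In each case the input is transformed by: append "un".
On "golf" that produces "golfun".

golfun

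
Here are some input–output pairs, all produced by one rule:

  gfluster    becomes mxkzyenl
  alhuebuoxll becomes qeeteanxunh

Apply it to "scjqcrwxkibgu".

uznlvcjvkpqdb

The pattern: move the last 3 characters to the front (rotate right by 3), then shift every letter 7 places backward in the alphabet (wrapping around).
For "scjqcrwxkibgu", step one produces "bguscjqcrwxki"; step two turns that into "uznlvcjvkpqdb".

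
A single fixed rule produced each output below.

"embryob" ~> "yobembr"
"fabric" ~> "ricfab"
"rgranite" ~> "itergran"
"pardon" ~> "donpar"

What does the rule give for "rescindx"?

What's happening: move the last 3 characters to the front (rotate right by 3).
On "rescindx" that produces "ndxresci".

ndxresci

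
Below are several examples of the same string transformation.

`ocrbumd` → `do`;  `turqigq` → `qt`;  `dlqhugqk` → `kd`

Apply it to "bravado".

ob

The rule is to move the last character to the front, then keep only the first 2 characters.
"bravado" → "obravad" → "ob".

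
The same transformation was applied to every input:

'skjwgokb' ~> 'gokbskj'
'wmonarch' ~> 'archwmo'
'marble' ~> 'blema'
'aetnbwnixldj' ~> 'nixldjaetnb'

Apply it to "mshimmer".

In each case the input is transformed by: swap the front and back halves of the string, then delete the last character.
Applying that to "mshimmer" gives "mmermsh".

mmermsh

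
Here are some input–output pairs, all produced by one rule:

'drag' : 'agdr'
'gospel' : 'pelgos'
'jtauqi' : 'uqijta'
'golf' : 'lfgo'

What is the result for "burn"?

The transformation: swap the front and back halves of the string.
On "burn" that produces "rnbu".

rnbu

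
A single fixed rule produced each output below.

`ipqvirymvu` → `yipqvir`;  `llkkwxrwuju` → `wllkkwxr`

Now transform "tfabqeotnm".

otfabqe

What's happening: delete the last 3 characters, then move the last character to the front.
Applying both steps to "tfabqeotnm": "tfabqeo", then "otfabqe".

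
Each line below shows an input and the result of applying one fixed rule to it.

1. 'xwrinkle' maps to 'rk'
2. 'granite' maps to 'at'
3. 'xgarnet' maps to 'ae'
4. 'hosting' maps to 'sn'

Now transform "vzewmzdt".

What's happening: keep one character in every 3, starting at position 3 (positions 3rd, 6th, 9th, ...).
For "vzewmzdt" the result is "ez".

ez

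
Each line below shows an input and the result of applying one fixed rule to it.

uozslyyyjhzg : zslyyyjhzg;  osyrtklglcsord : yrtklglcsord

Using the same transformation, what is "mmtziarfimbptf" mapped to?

The pattern: delete the first 2 characters.
For "mmtziarfimbptf" the result is "tziarfimbptf".

tziarfimbptf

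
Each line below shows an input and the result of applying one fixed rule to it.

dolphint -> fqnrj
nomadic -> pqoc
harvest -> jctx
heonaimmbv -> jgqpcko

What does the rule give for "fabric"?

hcd

Each output is the input with this applied: delete the last 3 characters, then shift every letter 2 places forward in the alphabet (wrapping around).
Starting from "fabric": after the first operation, "fab"; after the second, "hcd".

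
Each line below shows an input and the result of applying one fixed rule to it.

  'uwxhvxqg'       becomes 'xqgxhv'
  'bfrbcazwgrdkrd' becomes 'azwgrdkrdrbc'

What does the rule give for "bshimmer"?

Looking at the pairs, the operation is to delete the first 2 characters, then move the first 3 characters to the end (rotate left by 3).
For "bshimmer" the result is "merhim".

merhim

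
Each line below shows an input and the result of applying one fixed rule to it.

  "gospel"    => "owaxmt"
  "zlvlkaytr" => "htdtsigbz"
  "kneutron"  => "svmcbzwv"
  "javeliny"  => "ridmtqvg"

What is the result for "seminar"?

Each output is the input with this applied: shift every letter 8 places forward in the alphabet (wrapping around).
For "seminar" the result is "amuqviz".

amuqviz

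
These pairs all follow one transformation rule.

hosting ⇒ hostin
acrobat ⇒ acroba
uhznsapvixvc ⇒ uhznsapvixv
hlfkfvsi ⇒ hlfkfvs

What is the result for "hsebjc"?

The rule is to delete the last character.
"hsebjc" → "hsebj".

hsebj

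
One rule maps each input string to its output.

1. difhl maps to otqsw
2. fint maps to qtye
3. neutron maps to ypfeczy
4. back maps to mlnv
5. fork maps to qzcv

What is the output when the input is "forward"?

qzchlco

The transformation: shift every letter 11 places forward in the alphabet (wrapping around).
"forward" → "qzchlco".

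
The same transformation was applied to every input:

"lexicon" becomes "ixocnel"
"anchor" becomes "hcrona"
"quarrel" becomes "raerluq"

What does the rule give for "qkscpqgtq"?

Each output is the input with this applied: swap each adjacent pair of characters (1↔2, 3↔4, ...), then move the first 2 characters to the end (rotate left by 2).
Starting from "qkscpqgtq": after the first operation, "kqcsqptgq"; after the second, "csqptgqkq".

csqptgqkq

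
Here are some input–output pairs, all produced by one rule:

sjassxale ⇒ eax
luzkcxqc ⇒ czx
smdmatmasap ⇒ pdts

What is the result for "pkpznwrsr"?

rpw

Rule — move the last 2 characters to the front (rotate right by 2), then keep one character in every 3, starting at position 2 (positions 2nd, 5th, 8th, ...).
Starting from "pkpznwrsr": after the first operation, "srpkpznwr"; after the second, "rpw".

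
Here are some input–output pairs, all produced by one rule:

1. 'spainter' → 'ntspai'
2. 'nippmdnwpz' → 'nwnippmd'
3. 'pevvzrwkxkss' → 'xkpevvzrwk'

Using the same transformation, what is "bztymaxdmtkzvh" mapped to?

Rule — delete the last 2 characters, then move the last 2 characters to the front (rotate right by 2).
On "bztymaxdmtkzvh" that produces "kzbztymaxdmt".

kzbztymaxdmt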